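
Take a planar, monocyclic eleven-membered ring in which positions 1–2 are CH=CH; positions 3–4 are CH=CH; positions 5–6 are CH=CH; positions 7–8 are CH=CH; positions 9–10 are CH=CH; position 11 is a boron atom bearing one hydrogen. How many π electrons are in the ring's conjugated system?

All ring atoms are sp² and supply a p orbital to the ring (each doubly-bonded ring atom is sp² with one p-orbital electron; the boron has an empty p orbital); the conjugation is uninterrupted.
Adding the contributions, 5 × 2 = 10 from the double-bond units + 0 from the BH atom = 10.

10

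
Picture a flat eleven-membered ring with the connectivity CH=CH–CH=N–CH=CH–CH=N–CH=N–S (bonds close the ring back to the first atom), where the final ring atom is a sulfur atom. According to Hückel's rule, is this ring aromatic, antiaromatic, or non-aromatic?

The p orbitals form a continuous loop: every atom in a ring double bond is sp² and brings one electron to the p orbital; the doubly-bonded nitrogens are pyridine-type — their lone pairs lie in the ring plane, leaving one electron in the p orbital; the sulfur donates one lone pair from its p orbital. The ring is fully conjugated.
Adding the contributions, 5 × 2 = 10 from the double-bond units + 2 from the S atom = 12.
A 4n π count (12, n = 3) in a planar conjugated ring means antiaromatic.

Antiaromatic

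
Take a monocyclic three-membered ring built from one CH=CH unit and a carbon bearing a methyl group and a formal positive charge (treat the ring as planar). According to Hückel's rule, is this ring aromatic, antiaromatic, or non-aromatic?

Aromatic

Check conjugation: every atom in a ring double bond is sp² and brings one electron to the p orbital; the carbocation has an empty p orbital — every position has a p orbital, so the cyclic π system is continuous.
Adding the contributions, 1 × 2 = 2 from the double-bond unit + 0 from the C(methyl)(+) atom = 2.
With 2 π electrons (n = 0), the Hückel 4n+2 condition holds.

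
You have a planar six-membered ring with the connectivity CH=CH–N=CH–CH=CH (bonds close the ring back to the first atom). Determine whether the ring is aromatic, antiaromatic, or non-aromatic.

The p orbitals form a continuous loop: each doubly-bonded ring atom is sp² with one p-orbital electron; each sp² =N– keeps its lone pair in-plane and puts one electron into the π system. The ring is fully conjugated.
π-electron count: 3 × 2 = 6 from the 3 double-bond units.
Since 6 = 4·1 + 2, the ring meets the 4n+2 criterion.

Aromatic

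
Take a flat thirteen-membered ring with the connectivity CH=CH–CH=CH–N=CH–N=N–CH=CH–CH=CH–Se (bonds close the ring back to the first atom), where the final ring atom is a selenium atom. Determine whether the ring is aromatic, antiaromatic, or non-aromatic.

All ring atoms are sp² and supply a p orbital to the ring (every atom in a ring double bond is sp² and brings one electron to the p orbital; each =N– nitrogen is pyridine-type (lone pair in the sp² plane, one electron in the p orbital); the selenium donates one lone pair from its p orbital); the conjugation is uninterrupted.
π-electron count: 6 × 2 = 12 from the double-bond units + 2 from the Se atom = 14.
With 14 π electrons (n = 3), the Hückel 4n+2 condition holds.

Aromatic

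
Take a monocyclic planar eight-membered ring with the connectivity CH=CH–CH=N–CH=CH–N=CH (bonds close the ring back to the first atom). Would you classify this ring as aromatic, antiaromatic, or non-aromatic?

The p orbitals form a continuous loop: every atom in a ring double bond is sp² and brings one electron to the p orbital; the doubly-bonded nitrogens are pyridine-type — their lone pairs lie in the ring plane, leaving one electron in the p orbital. The ring is fully conjugated.
Adding the contributions, 4 × 2 = 8 from the 4 double-bond units.
With 8 = 4·2 π electrons, Hückel's rule classifies the planar ring as antiaromatic.

Antiaromatic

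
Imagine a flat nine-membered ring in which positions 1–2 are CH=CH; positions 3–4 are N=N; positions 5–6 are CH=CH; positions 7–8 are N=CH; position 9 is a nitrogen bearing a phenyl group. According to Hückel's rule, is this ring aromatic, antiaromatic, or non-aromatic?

Aromatic

All ring atoms are sp² and supply a p orbital to the ring (each doubly-bonded ring atom is sp² with one p-orbital electron; each =N– nitrogen is pyridine-type (lone pair in the sp² plane, one electron in the p orbital); the pyrrole-type nitrogen donates its lone pair from the p orbital); the conjugation is uninterrupted.
Tallying contributions gives 4 × 2 = 8 from the double-bond units + 2 from the N(phenyl) atom = 10.
With 10 π electrons (n = 2), the Hückel 4n+2 condition holds.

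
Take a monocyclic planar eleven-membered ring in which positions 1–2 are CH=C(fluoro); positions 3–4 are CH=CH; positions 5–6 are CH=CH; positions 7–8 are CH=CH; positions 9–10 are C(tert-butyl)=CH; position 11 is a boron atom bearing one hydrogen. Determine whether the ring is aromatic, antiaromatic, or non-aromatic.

Check conjugation: the double-bond atoms are sp², each contributing one p electron; the boron has an empty p orbital — every position has a p orbital, so the cyclic π system is continuous.
Counting π electrons: 5 × 2 = 10 from the double-bond units + 0 from the BH atom = 10.
That gives a 4n+2 count (10, n = 2).

Aromatic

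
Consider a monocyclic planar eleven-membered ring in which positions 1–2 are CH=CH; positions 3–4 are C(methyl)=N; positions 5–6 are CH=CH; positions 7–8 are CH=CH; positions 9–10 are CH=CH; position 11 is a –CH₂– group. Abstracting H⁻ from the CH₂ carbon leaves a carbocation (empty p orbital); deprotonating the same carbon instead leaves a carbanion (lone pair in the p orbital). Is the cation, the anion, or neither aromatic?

The cation

In both ions every ring atom is sp² and contributes a p orbital, so both rings are fully conjugated.
Cation: 5 × 2 + 0 = 10 π electrons → 4(2)+2, aromatic.
Anion: 5 × 2 + 2 = 12 π electrons → 4(3), antiaromatic.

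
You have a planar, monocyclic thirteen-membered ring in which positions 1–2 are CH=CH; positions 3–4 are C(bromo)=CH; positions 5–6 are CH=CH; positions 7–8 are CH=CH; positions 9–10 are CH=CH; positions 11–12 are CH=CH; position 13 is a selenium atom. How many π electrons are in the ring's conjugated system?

14

Every ring atom contributes a p orbital perpendicular to the ring (each doubly-bonded ring atom is sp² with one p-orbital electron; the selenium donates one lone pair from its p orbital), so the π system is cyclic and fully conjugated.
π-electron count: 6 × 2 = 12 from the double-bond units + 2 from the Se atom = 14.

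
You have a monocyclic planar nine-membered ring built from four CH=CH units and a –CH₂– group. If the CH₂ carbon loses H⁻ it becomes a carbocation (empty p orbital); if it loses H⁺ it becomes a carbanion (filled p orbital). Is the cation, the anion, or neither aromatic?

In both ions every ring atom is sp² and contributes a p orbital, so both rings are fully conjugated.
Cation: 4 × 2 + 0 = 8 π electrons → 4(2), antiaromatic.
Anion: 4 × 2 + 2 = 10 π electrons → 4(2)+2, aromatic.

The anion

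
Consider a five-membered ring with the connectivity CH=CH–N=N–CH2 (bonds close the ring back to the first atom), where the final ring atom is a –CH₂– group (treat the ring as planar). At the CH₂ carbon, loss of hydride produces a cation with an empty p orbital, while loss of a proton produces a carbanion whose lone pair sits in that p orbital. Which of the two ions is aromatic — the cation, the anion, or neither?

The anion

In both ions every ring atom is sp² and contributes a p orbital, so both rings are fully conjugated.
Cation: 2 × 2 + 0 = 4 π electrons → 4(1), antiaromatic.
Anion: 2 × 2 + 2 = 6 π electrons → 4(1)+2, aromatic.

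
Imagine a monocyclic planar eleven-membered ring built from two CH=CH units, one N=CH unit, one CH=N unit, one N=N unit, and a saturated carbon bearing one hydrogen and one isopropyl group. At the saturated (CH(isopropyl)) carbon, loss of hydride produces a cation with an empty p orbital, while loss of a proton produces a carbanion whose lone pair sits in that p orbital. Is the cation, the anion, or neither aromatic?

In either ion the ring is fully conjugated: every atom, including the new sp² carbon, supplies a p orbital.
Cation: 5 × 2 + 0 = 10 π electrons → 4(2)+2, aromatic.
Anion: 5 × 2 + 2 = 12 π electrons → 4(3), antiaromatic.

The cation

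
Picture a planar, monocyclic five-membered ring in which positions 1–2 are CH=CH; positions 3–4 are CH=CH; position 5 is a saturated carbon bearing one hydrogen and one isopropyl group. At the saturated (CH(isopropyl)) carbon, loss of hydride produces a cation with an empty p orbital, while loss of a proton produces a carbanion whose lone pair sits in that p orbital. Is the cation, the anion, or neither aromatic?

In both ions every ring atom is sp² and contributes a p orbital, so both rings are fully conjugated.
Cation: 2 × 2 + 0 = 4 π electrons → 4(1), antiaromatic.
Anion: 2 × 2 + 2 = 6 π electrons → 4(1)+2, aromatic.

The anion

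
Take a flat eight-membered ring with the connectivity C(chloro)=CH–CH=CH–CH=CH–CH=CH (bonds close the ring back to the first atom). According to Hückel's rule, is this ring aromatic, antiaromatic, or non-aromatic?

Antiaromatic

Check conjugation: the double-bond atoms are sp², each contributing one p electron — every position has a p orbital, so the cyclic π system is continuous.
Counting π electrons: 4 × 2 = 8 from the 4 double-bond units.
A 4n π count (8, n = 2) in a planar conjugated ring means antiaromatic.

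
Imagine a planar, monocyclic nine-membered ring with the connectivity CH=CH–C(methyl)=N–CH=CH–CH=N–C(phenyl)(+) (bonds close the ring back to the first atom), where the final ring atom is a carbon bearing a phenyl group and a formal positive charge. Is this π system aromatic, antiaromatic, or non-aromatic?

All ring atoms are sp² and supply a p orbital to the ring (every atom in a ring double bond is sp² and brings one electron to the p orbital; the doubly-bonded nitrogens are pyridine-type — their lone pairs lie in the ring plane, leaving one electron in the p orbital; the carbocation has an empty p orbital); the conjugation is uninterrupted.
Adding the contributions, 4 × 2 = 8 from the double-bond units + 0 from the C(phenyl)(+) atom = 8.
8 is a 4n count (n = 2), so the planar conjugated ring is antiaromatic.

Antiaromatic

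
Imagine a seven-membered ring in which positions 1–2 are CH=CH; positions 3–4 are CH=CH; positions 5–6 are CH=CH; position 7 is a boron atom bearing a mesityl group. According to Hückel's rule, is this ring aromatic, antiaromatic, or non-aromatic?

All ring atoms are sp² and supply a p orbital to the ring (each doubly-bonded ring atom is sp² with one p-orbital electron; the boron has an empty p orbital); the conjugation is uninterrupted.
Counting π electrons: 3 × 2 = 6 from the double-bond units + 0 from the B(mesityl) atom = 6.
6 = 4(1) + 2, which satisfies Hückel's 4n+2 rule.

Aromatic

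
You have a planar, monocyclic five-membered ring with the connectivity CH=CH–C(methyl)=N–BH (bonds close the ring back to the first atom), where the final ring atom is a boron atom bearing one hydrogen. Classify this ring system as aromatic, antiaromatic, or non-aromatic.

Antiaromatic

All ring atoms are sp² and supply a p orbital to the ring (the double-bond atoms are sp², each contributing one p electron; the doubly-bonded nitrogens are pyridine-type — their lone pairs lie in the ring plane, leaving one electron in the p orbital; the boron has an empty p orbital); the conjugation is uninterrupted.
Tallying contributions gives 2 × 2 = 4 from the double-bond units + 0 from the BH atom = 4.
4 = 4(1); a planar, fully conjugated 4n system is antiaromatic.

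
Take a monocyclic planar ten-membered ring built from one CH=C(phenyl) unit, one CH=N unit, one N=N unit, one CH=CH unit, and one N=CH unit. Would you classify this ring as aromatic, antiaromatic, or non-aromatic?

All ring atoms are sp² and supply a p orbital to the ring (each doubly-bonded ring atom is sp² with one p-orbital electron; each sp² =N– keeps its lone pair in-plane and puts one electron into the π system); the conjugation is uninterrupted.
Tallying contributions gives 5 × 2 = 10 from the 5 double-bond units.
10 = 4(2) + 2, which satisfies Hückel's 4n+2 rule.

Aromatic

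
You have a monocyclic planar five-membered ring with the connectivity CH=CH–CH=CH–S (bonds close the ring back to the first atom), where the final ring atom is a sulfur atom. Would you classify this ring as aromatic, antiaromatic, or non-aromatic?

Every ring atom contributes a p orbital perpendicular to the ring (the double-bond atoms are sp², each contributing one p electron; the sulfur donates one lone pair from its p orbital), so the π system is cyclic and fully conjugated.
Counting π electrons: 2 × 2 = 4 from the double-bond units + 2 from the S atom = 6.
That gives a 4n+2 count (6, n = 1).
(The species described is thiophene.)

Aromatic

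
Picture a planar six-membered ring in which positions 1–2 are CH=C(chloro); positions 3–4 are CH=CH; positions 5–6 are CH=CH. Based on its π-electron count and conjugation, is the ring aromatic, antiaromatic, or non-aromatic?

Aromatic

Every ring atom contributes a p orbital perpendicular to the ring (every atom in a ring double bond is sp² and brings one electron to the p orbital), so the π system is cyclic and fully conjugated.
π-electron count: 3 × 2 = 6 from the 3 double-bond units.
With 6 π electrons (n = 1), the Hückel 4n+2 condition holds.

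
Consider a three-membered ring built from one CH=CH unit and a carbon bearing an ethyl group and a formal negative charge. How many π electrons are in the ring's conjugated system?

4

Check conjugation: every atom in a ring double bond is sp² and brings one electron to the p orbital; the carbanion's lone pair occupies the p orbital — every position has a p orbital, so the cyclic π system is continuous.
Tallying contributions gives 1 × 2 = 2 from the double-bond unit + 2 from the C(ethyl)(-) atom = 4.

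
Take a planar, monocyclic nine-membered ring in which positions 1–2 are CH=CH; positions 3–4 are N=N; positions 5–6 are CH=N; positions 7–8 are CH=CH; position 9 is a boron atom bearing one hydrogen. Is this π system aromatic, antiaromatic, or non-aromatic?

Antiaromatic

The p orbitals form a continuous loop: the double-bond atoms are sp², each contributing one p electron; the doubly-bonded nitrogens are pyridine-type — their lone pairs lie in the ring plane, leaving one electron in the p orbital; the boron has an empty p orbital. The ring is fully conjugated.
Adding the contributions, 4 × 2 = 8 from the double-bond units + 0 from the BH atom = 8.
With 8 = 4·2 π electrons, Hückel's rule classifies the planar ring as antiaromatic.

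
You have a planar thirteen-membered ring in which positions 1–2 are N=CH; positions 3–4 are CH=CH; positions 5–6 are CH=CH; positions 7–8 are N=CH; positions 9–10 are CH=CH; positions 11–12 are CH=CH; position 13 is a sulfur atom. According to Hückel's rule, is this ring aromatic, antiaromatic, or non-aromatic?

Check conjugation: every atom in a ring double bond is sp² and brings one electron to the p orbital; each =N– nitrogen is pyridine-type (lone pair in the sp² plane, one electron in the p orbital); the sulfur donates one lone pair from its p orbital — every position has a p orbital, so the cyclic π system is continuous.
Adding the contributions, 6 × 2 = 12 from the double-bond units + 2 from the S atom = 14.
That gives a 4n+2 count (14, n = 3).

Aromatic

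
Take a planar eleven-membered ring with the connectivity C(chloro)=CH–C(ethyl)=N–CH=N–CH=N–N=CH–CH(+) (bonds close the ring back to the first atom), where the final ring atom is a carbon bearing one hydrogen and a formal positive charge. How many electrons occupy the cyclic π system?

10

Check conjugation: the double-bond atoms are sp², each contributing one p electron; each sp² =N– keeps its lone pair in-plane and puts one electron into the π system; the carbocation has an empty p orbital — every position has a p orbital, so the cyclic π system is continuous.
Adding the contributions, 5 × 2 = 10 from the double-bond units + 0 from the CH(+) atom = 10.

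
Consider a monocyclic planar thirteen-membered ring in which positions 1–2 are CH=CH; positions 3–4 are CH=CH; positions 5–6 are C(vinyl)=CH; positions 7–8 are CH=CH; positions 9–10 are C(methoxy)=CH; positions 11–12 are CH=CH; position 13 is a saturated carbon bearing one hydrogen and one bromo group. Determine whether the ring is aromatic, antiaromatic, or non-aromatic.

Non-aromatic

Because that saturated carbon is sp³ and has no p orbital in the ring π system at the CH(bromo) position, the π system cannot extend all the way around the ring.
Without a continuous loop of overlapping p orbitals the Hückel electron count never comes into play.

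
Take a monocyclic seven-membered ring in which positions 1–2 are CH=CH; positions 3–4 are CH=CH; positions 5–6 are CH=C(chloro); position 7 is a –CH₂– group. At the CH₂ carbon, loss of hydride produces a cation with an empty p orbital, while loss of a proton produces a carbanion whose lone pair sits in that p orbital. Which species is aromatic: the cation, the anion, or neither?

In both ions every ring atom is sp² and contributes a p orbital, so both rings are fully conjugated.
Cation: 3 × 2 + 0 = 6 π electrons → 4(1)+2, aromatic.
Anion: 3 × 2 + 2 = 8 π electrons → 4(2), antiaromatic.

The cation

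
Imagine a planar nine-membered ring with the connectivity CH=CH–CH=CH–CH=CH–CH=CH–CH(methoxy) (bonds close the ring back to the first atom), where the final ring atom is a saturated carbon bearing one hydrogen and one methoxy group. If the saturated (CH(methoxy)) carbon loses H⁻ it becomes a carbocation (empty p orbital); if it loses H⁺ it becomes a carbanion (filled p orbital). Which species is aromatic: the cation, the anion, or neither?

The anion

Both ions have a continuous loop of p orbitals — each ring atom is sp².
Cation: 4 × 2 + 0 = 8 π electrons → 4(2), antiaromatic.
Anion: 4 × 2 + 2 = 10 π electrons → 4(2)+2, aromatic.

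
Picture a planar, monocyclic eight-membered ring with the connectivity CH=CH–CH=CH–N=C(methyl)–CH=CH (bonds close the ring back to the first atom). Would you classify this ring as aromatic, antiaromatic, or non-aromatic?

Antiaromatic

All ring atoms are sp² and supply a p orbital to the ring (the double-bond atoms are sp², each contributing one p electron; the doubly-bonded nitrogens are pyridine-type — their lone pairs lie in the ring plane, leaving one electron in the p orbital); the conjugation is uninterrupted.
Counting π electrons: 4 × 2 = 8 from the 4 double-bond units.
With 8 = 4·2 π electrons, Hückel's rule classifies the planar ring as antiaromatic.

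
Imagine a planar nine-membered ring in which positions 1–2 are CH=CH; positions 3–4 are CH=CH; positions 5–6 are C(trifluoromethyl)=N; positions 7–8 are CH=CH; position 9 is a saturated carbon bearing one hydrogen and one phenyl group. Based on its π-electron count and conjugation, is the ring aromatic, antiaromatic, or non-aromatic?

Non-aromatic

The CH(phenyl) position has four σ bonds — that saturated carbon is sp³ and has no p orbital in the ring π system — so the cyclic conjugation is interrupted.
Without a continuous loop of overlapping p orbitals the Hückel electron count never comes into play.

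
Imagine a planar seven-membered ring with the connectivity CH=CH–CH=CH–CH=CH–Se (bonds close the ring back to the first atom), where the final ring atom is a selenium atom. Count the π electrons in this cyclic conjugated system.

8

All ring atoms are sp² and supply a p orbital to the ring (each doubly-bonded ring atom is sp² with one p-orbital electron; the selenium donates one lone pair from its p orbital); the conjugation is uninterrupted.
Adding the contributions, 3 × 2 = 6 from the double-bond units + 2 from the Se atom = 8.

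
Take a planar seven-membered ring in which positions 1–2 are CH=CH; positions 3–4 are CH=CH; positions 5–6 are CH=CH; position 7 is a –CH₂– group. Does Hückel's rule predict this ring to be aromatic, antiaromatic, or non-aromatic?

Non-aromatic

At the CH2 position, the tetrahedral CH₂ carbon is sp³ and has no p orbital in the ring π system; the ring's p-orbital overlap is broken there.
Hückel's rule only applies to fully conjugated rings, so this one is simply non-aromatic.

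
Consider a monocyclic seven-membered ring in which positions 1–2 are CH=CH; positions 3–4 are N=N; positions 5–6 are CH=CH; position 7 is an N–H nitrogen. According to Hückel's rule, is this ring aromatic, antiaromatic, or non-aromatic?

The p orbitals form a continuous loop: each doubly-bonded ring atom is sp² with one p-orbital electron; each sp² =N– keeps its lone pair in-plane and puts one electron into the π system; the pyrrole-type nitrogen donates its lone pair from the p orbital. The ring is fully conjugated.
Counting π electrons: 3 × 2 = 6 from the double-bond units + 2 from the NH atom = 8.
A 4n π count (8, n = 2) in a planar conjugated ring means antiaromatic.

Antiaromatic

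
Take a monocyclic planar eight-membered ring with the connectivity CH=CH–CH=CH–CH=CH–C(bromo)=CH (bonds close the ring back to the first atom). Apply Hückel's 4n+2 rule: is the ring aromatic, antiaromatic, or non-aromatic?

The p orbitals form a continuous loop: each doubly-bonded ring atom is sp² with one p-orbital electron. The ring is fully conjugated.
π-electron count: 4 × 2 = 8 from the 4 double-bond units.
A 4n π count (8, n = 2) in a planar conjugated ring means antiaromatic.

Antiaromatic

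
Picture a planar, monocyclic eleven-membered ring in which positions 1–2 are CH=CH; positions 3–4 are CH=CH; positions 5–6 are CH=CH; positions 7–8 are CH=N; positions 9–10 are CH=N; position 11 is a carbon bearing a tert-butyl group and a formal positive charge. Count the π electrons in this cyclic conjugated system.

10

All ring atoms are sp² and supply a p orbital to the ring (every atom in a ring double bond is sp² and brings one electron to the p orbital; each sp² =N– keeps its lone pair in-plane and puts one electron into the π system; the carbocation has an empty p orbital); the conjugation is uninterrupted.
Adding the contributions, 5 × 2 = 10 from the double-bond units + 0 from the C(tert-butyl)(+) atom = 10.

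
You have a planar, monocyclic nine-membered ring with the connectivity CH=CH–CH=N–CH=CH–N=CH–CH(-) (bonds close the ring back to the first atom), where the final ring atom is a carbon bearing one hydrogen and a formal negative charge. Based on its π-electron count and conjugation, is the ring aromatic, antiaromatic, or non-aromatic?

Aromatic

Check conjugation: each doubly-bonded ring atom is sp² with one p-orbital electron; each =N– nitrogen is pyridine-type (lone pair in the sp² plane, one electron in the p orbital); the carbanion's lone pair occupies the p orbital — every position has a p orbital, so the cyclic π system is continuous.
Adding the contributions, 4 × 2 = 8 from the double-bond units + 2 from the CH(-) atom = 10.
That gives a 4n+2 count (10, n = 2).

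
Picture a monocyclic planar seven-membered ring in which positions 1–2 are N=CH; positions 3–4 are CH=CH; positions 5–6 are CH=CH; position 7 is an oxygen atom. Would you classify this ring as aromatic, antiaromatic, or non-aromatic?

The p orbitals form a continuous loop: every atom in a ring double bond is sp² and brings one electron to the p orbital; each =N– nitrogen is pyridine-type (lone pair in the sp² plane, one electron in the p orbital); the oxygen donates one lone pair from its p orbital. The ring is fully conjugated.
Counting π electrons: 3 × 2 = 6 from the double-bond units + 2 from the O atom = 8.
With 8 = 4·2 π electrons, Hückel's rule classifies the planar ring as antiaromatic.

Antiaromatic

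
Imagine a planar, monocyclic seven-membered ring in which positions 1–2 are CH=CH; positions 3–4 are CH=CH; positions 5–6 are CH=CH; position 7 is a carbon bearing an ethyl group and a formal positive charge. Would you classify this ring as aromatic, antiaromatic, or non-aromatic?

Every ring atom contributes a p orbital perpendicular to the ring (the double-bond atoms are sp², each contributing one p electron; the carbocation has an empty p orbital), so the π system is cyclic and fully conjugated.
Tallying contributions gives 3 × 2 = 6 from the double-bond units + 0 from the C(ethyl)(+) atom = 6.
6 = 4(1) + 2, which satisfies Hückel's 4n+2 rule.

Aromatic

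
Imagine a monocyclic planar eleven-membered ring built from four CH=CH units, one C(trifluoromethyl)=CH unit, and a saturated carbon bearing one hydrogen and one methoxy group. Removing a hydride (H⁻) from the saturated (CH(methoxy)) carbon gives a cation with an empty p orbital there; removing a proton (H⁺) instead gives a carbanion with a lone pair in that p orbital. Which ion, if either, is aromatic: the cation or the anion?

Once that carbon is sp², every ring atom has a p orbital and both ions are fully conjugated.
Cation: 5 × 2 + 0 = 10 π electrons → 4(2)+2, aromatic.
Anion: 5 × 2 + 2 = 12 π electrons → 4(3), antiaromatic.

The cation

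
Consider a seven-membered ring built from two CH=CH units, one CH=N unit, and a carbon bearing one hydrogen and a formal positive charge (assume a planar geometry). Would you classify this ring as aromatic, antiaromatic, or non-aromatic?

Aromatic

Check conjugation: the double-bond atoms are sp², each contributing one p electron; the doubly-bonded nitrogens are pyridine-type — their lone pairs lie in the ring plane, leaving one electron in the p orbital; the carbocation has an empty p orbital — every position has a p orbital, so the cyclic π system is continuous.
Tallying contributions gives 3 × 2 = 6 from the double-bond units + 0 from the CH(+) atom = 6.
Since 6 = 4·1 + 2, the ring meets the 4n+2 criterion.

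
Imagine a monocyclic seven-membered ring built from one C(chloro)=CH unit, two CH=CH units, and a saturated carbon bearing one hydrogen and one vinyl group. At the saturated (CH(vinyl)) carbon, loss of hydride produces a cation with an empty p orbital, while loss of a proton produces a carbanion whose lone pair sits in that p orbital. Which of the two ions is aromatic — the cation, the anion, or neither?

The cation

In either ion the ring is fully conjugated: every atom, including the new sp² carbon, supplies a p orbital.
Cation: 3 × 2 + 0 = 6 π electrons → 4(1)+2, aromatic.
Anion: 3 × 2 + 2 = 8 π electrons → 4(2), antiaromatic.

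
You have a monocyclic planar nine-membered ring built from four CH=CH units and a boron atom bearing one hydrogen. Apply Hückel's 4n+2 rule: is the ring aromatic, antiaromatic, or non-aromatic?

Antiaromatic

The p orbitals form a continuous loop: every atom in a ring double bond is sp² and brings one electron to the p orbital; the boron has an empty p orbital. The ring is fully conjugated.
Adding the contributions, 4 × 2 = 8 from the double-bond units + 0 from the BH atom = 8.
8 = 4(2); a planar, fully conjugated 4n system is antiaromatic.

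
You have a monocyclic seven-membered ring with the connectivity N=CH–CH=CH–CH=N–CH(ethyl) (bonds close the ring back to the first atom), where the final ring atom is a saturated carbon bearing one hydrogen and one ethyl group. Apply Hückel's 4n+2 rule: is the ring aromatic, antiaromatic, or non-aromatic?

Because that saturated carbon is sp³ and has no p orbital in the ring π system at the CH(ethyl) position, the π system cannot extend all the way around the ring.
Broken conjugation rules out both aromaticity and antiaromaticity.

Non-aromatic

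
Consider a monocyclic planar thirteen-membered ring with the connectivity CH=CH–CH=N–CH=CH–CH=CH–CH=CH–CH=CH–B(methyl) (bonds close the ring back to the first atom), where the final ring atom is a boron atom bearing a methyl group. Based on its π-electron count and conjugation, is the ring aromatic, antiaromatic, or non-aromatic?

The p orbitals form a continuous loop: each doubly-bonded ring atom is sp² with one p-orbital electron; the doubly-bonded nitrogens are pyridine-type — their lone pairs lie in the ring plane, leaving one electron in the p orbital; the boron has an empty p orbital. The ring is fully conjugated.
Adding the contributions, 6 × 2 = 12 from the double-bond units + 0 from the B(methyl) atom = 12.
A 4n π count (12, n = 3) in a planar conjugated ring means antiaromatic.

Antiaromatic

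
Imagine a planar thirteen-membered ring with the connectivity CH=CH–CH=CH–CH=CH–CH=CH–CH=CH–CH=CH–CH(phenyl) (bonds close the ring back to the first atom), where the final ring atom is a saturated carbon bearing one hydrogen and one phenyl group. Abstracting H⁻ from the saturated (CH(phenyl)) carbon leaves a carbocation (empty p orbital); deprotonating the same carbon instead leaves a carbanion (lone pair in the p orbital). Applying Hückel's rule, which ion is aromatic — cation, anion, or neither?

In both ions every ring atom is sp² and contributes a p orbital, so both rings are fully conjugated.
Cation: 6 × 2 + 0 = 12 π electrons → 4(3), antiaromatic.
Anion: 6 × 2 + 2 = 14 π electrons → 4(3)+2, aromatic.

The anion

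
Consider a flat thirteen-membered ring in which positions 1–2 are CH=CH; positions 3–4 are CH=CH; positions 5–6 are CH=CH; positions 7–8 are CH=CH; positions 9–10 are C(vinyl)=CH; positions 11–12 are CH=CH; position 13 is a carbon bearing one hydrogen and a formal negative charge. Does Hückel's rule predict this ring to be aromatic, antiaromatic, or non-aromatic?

The p orbitals form a continuous loop: the double-bond atoms are sp², each contributing one p electron; the carbanion's lone pair occupies the p orbital. The ring is fully conjugated.
Adding the contributions, 6 × 2 = 12 from the double-bond units + 2 from the CH(-) atom = 14.
That gives a 4n+2 count (14, n = 3).

Aromatic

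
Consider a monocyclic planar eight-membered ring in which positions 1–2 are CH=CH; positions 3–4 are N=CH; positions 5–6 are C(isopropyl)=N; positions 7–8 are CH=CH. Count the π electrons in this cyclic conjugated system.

Check conjugation: each doubly-bonded ring atom is sp² with one p-orbital electron; each sp² =N– keeps its lone pair in-plane and puts one electron into the π system — every position has a p orbital, so the cyclic π system is continuous.
π-electron count: 4 × 2 = 8 from the 4 double-bond units.

8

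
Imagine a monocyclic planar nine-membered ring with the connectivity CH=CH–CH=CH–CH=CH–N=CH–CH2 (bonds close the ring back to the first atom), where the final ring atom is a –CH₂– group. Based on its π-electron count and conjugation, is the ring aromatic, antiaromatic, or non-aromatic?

At the CH2 position, the tetrahedral CH₂ carbon is sp³ and has no p orbital in the ring π system; the ring's p-orbital overlap is broken there.
Without a continuous loop of overlapping p orbitals the Hückel electron count never comes into play.

Non-aromatic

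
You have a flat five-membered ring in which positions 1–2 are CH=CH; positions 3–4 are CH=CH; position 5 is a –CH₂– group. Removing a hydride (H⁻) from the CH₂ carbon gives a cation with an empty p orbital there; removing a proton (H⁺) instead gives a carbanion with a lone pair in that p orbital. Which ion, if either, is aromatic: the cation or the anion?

The anion

Both ions have a continuous loop of p orbitals — each ring atom is sp².
Cation: 2 × 2 + 0 = 4 π electrons → 4(1), antiaromatic.
Anion: 2 × 2 + 2 = 6 π electrons → 4(1)+2, aromatic.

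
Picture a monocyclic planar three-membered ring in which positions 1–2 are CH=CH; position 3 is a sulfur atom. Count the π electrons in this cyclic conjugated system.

All ring atoms are sp² and supply a p orbital to the ring (each doubly-bonded ring atom is sp² with one p-orbital electron; the sulfur donates one lone pair from its p orbital); the conjugation is uninterrupted.
Tallying contributions gives 1 × 2 = 2 from the double-bond unit + 2 from the S atom = 4.

4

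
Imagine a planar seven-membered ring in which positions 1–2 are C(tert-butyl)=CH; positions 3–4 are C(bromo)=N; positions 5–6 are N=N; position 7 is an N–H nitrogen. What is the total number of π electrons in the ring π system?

8

All ring atoms are sp² and supply a p orbital to the ring (the double-bond atoms are sp², each contributing one p electron; each =N– nitrogen is pyridine-type (lone pair in the sp² plane, one electron in the p orbital); the pyrrole-type nitrogen donates its lone pair from the p orbital); the conjugation is uninterrupted.
Tallying contributions gives 3 × 2 = 6 from the double-bond units + 2 from the NH atom = 8.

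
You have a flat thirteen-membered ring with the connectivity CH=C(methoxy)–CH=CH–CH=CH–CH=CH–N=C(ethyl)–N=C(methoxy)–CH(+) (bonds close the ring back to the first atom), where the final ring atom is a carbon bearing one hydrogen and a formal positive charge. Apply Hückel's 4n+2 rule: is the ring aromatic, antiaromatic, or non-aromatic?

The p orbitals form a continuous loop: each doubly-bonded ring atom is sp² with one p-orbital electron; each =N– nitrogen is pyridine-type (lone pair in the sp² plane, one electron in the p orbital); the carbocation has an empty p orbital. The ring is fully conjugated.
π-electron count: 6 × 2 = 12 from the double-bond units + 0 from the CH(+) atom = 12.
12 is a 4n count (n = 3), so the planar conjugated ring is antiaromatic.

Antiaromatic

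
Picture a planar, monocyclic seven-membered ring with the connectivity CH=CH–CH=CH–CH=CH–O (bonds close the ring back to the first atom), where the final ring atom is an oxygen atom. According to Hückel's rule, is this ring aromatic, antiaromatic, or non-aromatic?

Antiaromatic

The p orbitals form a continuous loop: the double-bond atoms are sp², each contributing one p electron; the oxygen donates one lone pair from its p orbital. The ring is fully conjugated.
Tallying contributions gives 3 × 2 = 6 from the double-bond units + 2 from the O atom = 8.
A 4n π count (8, n = 2) in a planar conjugated ring means antiaromatic.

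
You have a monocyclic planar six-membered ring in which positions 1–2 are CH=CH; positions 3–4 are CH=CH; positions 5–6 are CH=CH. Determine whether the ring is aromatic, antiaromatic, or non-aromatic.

Check conjugation: each doubly-bonded ring atom is sp² with one p-orbital electron — every position has a p orbital, so the cyclic π system is continuous.
Counting π electrons: 3 × 2 = 6 from the 3 double-bond units.
Since 6 = 4·1 + 2, the ring meets the 4n+2 criterion.
(The species described is benzene.)

Aromatic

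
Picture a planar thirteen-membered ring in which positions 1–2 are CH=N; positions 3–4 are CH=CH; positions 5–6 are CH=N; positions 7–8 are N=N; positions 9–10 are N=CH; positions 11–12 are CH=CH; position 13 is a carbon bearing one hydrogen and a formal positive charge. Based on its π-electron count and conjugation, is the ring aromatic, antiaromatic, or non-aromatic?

Every ring atom contributes a p orbital perpendicular to the ring (each doubly-bonded ring atom is sp² with one p-orbital electron; each =N– nitrogen is pyridine-type (lone pair in the sp² plane, one electron in the p orbital); the carbocation has an empty p orbital), so the π system is cyclic and fully conjugated.
Counting π electrons: 6 × 2 = 12 from the double-bond units + 0 from the CH(+) atom = 12.
12 = 4(3); a planar, fully conjugated 4n system is antiaromatic.

Antiaromatic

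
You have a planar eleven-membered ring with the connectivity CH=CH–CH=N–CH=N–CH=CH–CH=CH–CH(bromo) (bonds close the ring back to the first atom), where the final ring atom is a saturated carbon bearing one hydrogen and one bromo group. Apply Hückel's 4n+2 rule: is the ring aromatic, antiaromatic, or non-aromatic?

The CH(bromo) carbon is saturated: that saturated carbon is sp³ and has no p orbital in the ring π system. Conjugation is not continuous around the ring.
A ring that is not fully conjugated cannot be aromatic or antiaromatic regardless of its π-electron count.

Non-aromatic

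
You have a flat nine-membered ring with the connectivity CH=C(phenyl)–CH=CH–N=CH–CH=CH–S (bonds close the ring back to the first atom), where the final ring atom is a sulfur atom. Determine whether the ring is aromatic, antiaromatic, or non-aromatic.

Aromatic

All ring atoms are sp² and supply a p orbital to the ring (each doubly-bonded ring atom is sp² with one p-orbital electron; each =N– nitrogen is pyridine-type (lone pair in the sp² plane, one electron in the p orbital); the sulfur donates one lone pair from its p orbital); the conjugation is uninterrupted.
Adding the contributions, 4 × 2 = 8 from the double-bond units + 2 from the S atom = 10.
With 10 π electrons (n = 2), the Hückel 4n+2 condition holds.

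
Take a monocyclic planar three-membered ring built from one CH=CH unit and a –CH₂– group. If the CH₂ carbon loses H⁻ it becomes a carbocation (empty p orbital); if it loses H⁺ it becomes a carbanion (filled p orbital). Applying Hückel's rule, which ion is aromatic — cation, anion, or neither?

Once that carbon is sp², every ring atom has a p orbital and both ions are fully conjugated.
Cation: 1 × 2 + 0 = 2 π electrons → 4(0)+2, aromatic.
Anion: 1 × 2 + 2 = 4 π electrons → 4(1), antiaromatic.

The cation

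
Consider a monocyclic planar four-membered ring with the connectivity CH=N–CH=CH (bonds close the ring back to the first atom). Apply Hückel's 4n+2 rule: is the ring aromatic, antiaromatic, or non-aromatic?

Antiaromatic

Every ring atom contributes a p orbital perpendicular to the ring (each doubly-bonded ring atom is sp² with one p-orbital electron; each sp² =N– keeps its lone pair in-plane and puts one electron into the π system), so the π system is cyclic and fully conjugated.
Adding the contributions, 2 × 2 = 4 from the 2 double-bond units.
A 4n π count (4, n = 1) in a planar conjugated ring means antiaromatic.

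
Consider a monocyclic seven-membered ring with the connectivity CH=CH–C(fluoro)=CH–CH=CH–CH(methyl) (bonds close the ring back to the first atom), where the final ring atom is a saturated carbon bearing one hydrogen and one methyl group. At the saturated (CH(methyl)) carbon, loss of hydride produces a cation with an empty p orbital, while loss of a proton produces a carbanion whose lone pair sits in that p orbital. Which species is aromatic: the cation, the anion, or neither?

The cation

In both ions every ring atom is sp² and contributes a p orbital, so both rings are fully conjugated.
Cation: 3 × 2 + 0 = 6 π electrons → 4(1)+2, aromatic.
Anion: 3 × 2 + 2 = 8 π electrons → 4(2), antiaromatic.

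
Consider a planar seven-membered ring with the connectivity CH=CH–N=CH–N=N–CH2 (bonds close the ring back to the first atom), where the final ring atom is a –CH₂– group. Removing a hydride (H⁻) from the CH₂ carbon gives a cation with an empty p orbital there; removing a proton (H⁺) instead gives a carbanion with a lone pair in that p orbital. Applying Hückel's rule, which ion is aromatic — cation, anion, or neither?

The cation

In either ion the ring is fully conjugated: every atom, including the new sp² carbon, supplies a p orbital.
Cation: 3 × 2 + 0 = 6 π electrons → 4(1)+2, aromatic.
Anion: 3 × 2 + 2 = 8 π electrons → 4(2), antiaromatic.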